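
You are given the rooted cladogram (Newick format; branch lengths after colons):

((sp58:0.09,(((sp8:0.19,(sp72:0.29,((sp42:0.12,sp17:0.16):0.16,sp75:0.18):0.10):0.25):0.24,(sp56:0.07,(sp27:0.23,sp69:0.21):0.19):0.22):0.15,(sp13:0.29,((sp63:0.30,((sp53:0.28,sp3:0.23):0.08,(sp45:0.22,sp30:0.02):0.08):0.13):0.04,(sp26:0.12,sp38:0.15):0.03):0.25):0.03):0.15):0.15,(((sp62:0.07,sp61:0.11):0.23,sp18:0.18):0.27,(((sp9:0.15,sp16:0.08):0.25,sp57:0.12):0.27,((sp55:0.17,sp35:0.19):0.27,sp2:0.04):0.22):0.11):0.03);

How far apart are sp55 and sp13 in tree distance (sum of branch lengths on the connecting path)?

The path runs sp55 → … → MRCA → … → sp13; the MRCA is the root of the tree.
Branch lengths along that path: 0.17 + 0.27 + 0.22 + 0.11 + 0.03 + 0.15 + 0.15 + 0.03 + 0.29 = 1.42.

1.42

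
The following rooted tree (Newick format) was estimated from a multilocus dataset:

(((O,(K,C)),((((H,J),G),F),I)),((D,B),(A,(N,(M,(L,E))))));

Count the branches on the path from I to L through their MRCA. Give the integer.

9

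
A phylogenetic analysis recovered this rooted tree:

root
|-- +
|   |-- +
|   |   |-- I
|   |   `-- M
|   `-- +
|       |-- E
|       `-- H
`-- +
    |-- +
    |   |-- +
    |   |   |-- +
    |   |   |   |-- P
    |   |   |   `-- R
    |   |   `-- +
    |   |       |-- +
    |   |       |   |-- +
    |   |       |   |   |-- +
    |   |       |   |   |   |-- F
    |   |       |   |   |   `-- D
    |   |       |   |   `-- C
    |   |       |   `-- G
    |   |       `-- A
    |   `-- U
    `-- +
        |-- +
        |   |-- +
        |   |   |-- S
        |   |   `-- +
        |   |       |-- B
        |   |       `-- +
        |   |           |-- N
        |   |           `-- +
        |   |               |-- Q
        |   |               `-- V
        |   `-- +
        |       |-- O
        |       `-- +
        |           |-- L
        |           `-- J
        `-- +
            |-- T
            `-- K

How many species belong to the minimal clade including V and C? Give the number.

18

The MRCA of V and C is the node subtending ((((P,R),((((F,D),C),G),A)),U),(((S,(B,(N,(Q,V)))),(O,(L,J))),(T,K))).
That clade contains 18 terminal taxa: A, B, C, D, F, G, J, K, L, N, O, P, Q, R, S, T, U, V.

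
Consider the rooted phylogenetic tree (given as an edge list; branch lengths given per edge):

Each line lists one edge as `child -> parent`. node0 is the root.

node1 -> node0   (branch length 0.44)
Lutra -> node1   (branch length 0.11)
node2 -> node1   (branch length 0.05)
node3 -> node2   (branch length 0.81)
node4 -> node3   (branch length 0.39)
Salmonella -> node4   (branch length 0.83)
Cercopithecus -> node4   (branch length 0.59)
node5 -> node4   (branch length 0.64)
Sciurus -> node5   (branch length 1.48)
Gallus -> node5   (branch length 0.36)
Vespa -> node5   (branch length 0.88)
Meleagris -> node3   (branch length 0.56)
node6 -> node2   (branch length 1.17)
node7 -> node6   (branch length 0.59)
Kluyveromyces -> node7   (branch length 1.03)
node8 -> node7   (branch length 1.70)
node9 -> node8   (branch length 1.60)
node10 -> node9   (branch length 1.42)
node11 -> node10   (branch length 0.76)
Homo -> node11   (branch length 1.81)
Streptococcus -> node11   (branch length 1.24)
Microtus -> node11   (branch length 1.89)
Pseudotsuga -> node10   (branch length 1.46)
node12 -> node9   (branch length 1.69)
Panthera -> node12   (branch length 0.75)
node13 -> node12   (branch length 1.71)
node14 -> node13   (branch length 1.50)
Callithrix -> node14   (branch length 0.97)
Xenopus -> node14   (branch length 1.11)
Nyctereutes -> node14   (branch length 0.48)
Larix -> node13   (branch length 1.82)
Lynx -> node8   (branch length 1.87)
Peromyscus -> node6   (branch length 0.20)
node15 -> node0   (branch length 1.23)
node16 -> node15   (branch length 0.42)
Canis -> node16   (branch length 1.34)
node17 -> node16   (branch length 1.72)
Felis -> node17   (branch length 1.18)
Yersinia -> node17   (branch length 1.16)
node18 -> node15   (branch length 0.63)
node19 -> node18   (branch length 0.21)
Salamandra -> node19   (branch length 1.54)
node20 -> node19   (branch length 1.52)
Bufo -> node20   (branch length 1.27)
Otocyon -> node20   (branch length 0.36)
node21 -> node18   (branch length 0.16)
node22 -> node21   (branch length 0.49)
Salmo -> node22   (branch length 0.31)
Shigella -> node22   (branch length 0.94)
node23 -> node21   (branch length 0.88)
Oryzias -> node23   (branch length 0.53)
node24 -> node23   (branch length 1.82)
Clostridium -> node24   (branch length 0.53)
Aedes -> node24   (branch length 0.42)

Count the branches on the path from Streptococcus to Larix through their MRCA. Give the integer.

The MRCA of Streptococcus and Larix is the node subtending (((Homo,Streptococcus,Microtus),Pseudotsuga),(Panthera,((Callithrix,Xenopus,Nyctereutes),Larix))).
From Streptococcus up to that node: 3 branches. From Larix up to the same node: 3 branches. Total: 3 + 3 = 6.

6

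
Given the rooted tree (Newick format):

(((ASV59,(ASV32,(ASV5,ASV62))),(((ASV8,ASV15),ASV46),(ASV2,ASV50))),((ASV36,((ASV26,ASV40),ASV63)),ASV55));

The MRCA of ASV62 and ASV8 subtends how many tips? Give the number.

The MRCA of ASV62 and ASV8 is the node subtending ((ASV59,(ASV32,(ASV5,ASV62))),(((ASV8,ASV15),ASV46),(ASV2,ASV50))).
That clade contains 9 terminal taxa: ASV15, ASV2, ASV32, ASV46, ASV5, ASV50, ASV59, ASV62, ASV8.

9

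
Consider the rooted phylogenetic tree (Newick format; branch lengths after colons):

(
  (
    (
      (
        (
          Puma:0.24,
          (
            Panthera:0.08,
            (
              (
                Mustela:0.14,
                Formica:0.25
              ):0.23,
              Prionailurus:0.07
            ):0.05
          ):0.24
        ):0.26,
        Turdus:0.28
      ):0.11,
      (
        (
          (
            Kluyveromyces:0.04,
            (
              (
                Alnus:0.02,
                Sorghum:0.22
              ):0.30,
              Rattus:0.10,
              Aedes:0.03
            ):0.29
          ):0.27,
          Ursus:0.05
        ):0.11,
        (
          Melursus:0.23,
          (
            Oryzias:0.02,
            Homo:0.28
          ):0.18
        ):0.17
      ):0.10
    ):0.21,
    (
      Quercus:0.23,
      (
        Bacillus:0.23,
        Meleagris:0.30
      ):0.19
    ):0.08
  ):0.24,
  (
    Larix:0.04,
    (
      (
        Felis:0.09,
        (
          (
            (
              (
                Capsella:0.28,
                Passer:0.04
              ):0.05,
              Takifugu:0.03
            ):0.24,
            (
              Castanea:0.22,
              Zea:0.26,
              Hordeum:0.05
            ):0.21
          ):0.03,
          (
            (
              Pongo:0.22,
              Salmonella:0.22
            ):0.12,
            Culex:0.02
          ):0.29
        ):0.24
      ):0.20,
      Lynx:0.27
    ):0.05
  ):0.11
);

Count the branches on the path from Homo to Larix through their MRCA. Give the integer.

8

The MRCA of Homo and Larix is the root of the tree.
From Homo up to that node: 6 branches. From Larix up to the same node: 2 branches. Total: 6 + 2 = 8.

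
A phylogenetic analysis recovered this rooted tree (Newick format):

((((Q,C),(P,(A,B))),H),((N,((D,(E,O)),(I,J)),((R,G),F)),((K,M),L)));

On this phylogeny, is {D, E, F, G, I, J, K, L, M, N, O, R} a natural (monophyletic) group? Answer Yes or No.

The most recent common ancestor of these taxa subtends ((N,((D,(E,O)),(I,J)),((R,G),F)),((K,M),L)).
That clade has exactly 12 tips — every listed taxon and nothing else — so the group is monophyletic.

Yes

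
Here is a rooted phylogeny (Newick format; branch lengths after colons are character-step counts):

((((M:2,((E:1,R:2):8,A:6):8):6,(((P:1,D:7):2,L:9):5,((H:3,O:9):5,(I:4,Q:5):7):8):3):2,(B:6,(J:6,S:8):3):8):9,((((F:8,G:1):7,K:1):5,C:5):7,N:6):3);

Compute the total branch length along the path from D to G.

The path runs D → … → MRCA → … → G; the MRCA is the root of the tree.
Branch lengths along that path: 7 + 2 + 5 + 3 + 2 + 9 + 3 + 7 + 5 + 7 + 1 = 51.

51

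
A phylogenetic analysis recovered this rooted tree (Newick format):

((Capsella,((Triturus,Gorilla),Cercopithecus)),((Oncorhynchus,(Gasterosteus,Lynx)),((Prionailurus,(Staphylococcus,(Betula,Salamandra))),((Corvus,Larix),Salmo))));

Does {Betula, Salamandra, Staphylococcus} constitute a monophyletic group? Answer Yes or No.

Yes

The most recent common ancestor of these taxa subtends (Staphylococcus,(Betula,Salamandra)).
That clade has exactly 3 tips — every listed taxon and nothing else — so the group is monophyletic.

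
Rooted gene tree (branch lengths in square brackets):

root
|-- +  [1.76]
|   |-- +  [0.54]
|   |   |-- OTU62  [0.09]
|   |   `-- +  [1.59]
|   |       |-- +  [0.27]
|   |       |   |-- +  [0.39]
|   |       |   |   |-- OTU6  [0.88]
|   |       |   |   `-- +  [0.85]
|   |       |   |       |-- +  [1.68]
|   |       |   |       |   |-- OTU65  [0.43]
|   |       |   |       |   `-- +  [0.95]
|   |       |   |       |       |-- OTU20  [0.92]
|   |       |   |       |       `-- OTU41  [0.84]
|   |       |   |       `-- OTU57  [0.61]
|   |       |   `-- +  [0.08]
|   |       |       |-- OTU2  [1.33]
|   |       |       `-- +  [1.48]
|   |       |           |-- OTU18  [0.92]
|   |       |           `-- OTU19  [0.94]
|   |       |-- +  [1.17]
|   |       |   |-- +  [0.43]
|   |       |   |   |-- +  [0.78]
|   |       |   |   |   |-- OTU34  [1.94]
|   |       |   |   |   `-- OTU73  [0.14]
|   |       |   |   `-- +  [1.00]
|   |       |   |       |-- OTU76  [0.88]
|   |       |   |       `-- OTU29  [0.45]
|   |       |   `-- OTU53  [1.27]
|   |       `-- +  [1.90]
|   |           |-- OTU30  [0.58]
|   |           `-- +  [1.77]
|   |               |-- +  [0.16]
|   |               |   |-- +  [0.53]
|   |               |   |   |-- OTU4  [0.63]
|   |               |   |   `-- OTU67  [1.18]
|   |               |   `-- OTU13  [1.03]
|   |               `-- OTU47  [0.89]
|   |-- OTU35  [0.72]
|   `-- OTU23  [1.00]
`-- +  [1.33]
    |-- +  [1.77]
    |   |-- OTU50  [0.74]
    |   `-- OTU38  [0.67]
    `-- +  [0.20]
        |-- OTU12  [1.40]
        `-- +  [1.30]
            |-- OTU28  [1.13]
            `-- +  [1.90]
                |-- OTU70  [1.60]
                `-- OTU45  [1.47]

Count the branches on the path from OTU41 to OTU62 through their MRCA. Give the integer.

8

The MRCA of OTU41 and OTU62 is the node subtending (OTU62,(((OTU6,((OTU65,(OTU20,OTU41)),OTU57)),(OTU2,(OTU18,OTU19))),(((OTU34,OTU73),(OTU76,OTU29)),OTU53),(OTU30,(((OTU4,OTU67),OTU13),OTU47)))).
From OTU41 up to that node: 7 branches. From OTU62 up to the same node: 1 branch. Total: 7 + 1 = 8.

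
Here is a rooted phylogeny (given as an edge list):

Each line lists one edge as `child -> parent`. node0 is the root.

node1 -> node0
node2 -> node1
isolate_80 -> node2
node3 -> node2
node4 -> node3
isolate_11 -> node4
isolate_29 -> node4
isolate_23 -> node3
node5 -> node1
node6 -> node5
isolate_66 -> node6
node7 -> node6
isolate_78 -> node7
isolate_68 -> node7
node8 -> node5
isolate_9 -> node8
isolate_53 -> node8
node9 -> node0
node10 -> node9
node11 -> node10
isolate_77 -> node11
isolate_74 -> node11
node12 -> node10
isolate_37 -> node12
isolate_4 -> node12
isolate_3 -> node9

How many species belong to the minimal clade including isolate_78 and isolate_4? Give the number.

14

The MRCA of isolate_78 and isolate_4 is the root, so the clade is the entire tree.
That clade contains 14 terminal taxa: isolate_11, isolate_23, isolate_29, isolate_3, isolate_37, isolate_4, isolate_53, isolate_66, isolate_68, isolate_74, isolate_77, isolate_78, isolate_80, isolate_9.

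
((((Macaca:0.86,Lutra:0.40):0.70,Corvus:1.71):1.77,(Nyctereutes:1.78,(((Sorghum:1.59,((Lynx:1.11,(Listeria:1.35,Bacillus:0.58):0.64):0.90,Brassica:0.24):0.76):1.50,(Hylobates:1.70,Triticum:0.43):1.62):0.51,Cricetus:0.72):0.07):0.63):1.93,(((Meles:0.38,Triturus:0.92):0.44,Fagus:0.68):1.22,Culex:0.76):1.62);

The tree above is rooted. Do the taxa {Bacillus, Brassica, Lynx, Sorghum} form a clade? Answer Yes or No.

The MRCA of the listed taxa subtends (Sorghum,((Lynx,(Listeria,Bacillus)),Brassica)).
That clade also contains Listeria, which is not in the proposed group, so the group is not monophyletic.

No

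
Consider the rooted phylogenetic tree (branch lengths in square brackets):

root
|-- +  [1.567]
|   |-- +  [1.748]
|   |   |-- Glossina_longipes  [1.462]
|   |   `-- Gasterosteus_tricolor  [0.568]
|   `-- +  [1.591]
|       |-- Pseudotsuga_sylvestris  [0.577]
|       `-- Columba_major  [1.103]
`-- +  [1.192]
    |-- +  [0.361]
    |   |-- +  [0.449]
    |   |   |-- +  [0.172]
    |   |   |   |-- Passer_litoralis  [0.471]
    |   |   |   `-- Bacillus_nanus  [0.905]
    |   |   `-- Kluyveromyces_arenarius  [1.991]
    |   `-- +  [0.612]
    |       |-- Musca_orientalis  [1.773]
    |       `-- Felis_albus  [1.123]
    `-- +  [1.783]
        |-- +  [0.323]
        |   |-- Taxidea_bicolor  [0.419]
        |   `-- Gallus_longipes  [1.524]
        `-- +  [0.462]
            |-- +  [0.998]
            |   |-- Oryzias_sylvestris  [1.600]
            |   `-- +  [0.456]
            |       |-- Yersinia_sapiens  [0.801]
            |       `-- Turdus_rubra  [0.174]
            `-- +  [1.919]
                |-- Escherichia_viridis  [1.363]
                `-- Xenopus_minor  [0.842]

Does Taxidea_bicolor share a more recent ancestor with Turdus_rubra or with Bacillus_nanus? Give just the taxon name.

Turdus_rubra

The MRCA of Taxidea_bicolor and Turdus_rubra subtends ((Taxidea_bicolor,Gallus_longipes),((Oryzias_sylvestris,(Yersinia_sapiens,Turdus_rubra)),(Escherichia_viridis,Xenopus_minor))) (7 taxa).
The MRCA of Taxidea_bicolor and Bacillus_nanus subtends ((((Passer_litoralis,Bacillus_nanus),Kluyveromyces_arenarius),(Musca_orientalis,Felis_albus)),((Taxidea_bicolor,Gallus_longipes),((Oryzias_sylvestris,(Yersinia_sapiens,Turdus_rubra)),(Escherichia_viridis,Xenopus_minor)))) (12 taxa).
The first is nested inside the second, so Taxidea_bicolor shares a more recent common ancestor with Turdus_rubra.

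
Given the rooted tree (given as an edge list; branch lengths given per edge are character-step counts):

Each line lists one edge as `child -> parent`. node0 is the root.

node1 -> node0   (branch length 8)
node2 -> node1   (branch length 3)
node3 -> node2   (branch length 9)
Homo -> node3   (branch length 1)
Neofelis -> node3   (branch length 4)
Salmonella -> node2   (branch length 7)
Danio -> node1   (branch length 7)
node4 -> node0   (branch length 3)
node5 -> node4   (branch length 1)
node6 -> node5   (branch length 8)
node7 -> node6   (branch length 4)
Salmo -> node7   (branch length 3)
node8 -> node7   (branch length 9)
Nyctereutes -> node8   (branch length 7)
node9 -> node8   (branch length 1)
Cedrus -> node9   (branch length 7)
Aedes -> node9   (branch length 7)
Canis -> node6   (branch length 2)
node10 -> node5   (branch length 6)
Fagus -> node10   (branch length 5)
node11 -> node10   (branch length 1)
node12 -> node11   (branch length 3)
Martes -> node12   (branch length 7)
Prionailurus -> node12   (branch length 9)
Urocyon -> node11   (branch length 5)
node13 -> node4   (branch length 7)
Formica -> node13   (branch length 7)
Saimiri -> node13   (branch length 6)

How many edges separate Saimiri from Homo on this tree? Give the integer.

7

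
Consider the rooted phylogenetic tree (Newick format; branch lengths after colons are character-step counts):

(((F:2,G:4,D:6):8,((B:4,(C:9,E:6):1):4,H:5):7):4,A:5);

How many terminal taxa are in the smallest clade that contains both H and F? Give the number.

7

The MRCA of H and F is the node subtending ((F,G,D),((B,(C,E)),H)).
That clade contains 7 terminal taxa: B, C, D, E, F, G, H.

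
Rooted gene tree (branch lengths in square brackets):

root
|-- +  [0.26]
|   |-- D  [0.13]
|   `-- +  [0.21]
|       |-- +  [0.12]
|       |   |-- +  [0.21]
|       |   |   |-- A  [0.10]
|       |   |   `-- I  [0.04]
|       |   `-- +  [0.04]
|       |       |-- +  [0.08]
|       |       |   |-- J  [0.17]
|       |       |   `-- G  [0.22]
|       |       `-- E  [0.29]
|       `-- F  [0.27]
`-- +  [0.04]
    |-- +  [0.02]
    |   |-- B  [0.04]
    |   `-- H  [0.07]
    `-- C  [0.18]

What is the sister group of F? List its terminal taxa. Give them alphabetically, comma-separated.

F attaches to the tree at the node subtending (((A,I),((J,G),E)),F).
The other lineage descending from that same node — the sister group — is ((A,I),((J,G),E)); its 5 tips in alphabetical order are the answer.

A, E, G, I, J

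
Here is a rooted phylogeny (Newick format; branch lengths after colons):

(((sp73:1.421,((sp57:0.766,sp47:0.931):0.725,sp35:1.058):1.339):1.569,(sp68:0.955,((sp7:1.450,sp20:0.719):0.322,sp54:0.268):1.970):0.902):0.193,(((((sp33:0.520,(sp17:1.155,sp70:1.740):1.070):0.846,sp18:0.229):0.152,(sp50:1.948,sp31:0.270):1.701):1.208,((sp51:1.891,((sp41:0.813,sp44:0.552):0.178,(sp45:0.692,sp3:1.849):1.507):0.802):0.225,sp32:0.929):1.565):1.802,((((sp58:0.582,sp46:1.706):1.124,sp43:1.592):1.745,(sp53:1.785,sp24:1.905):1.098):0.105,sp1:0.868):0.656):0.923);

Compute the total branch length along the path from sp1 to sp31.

6.505

The path runs sp1 → … → MRCA → … → sp31; the MRCA is the node subtending (((((sp33,(sp17,sp70)),sp18),(sp50,sp31)),((sp51,((sp41,sp44),(sp45,sp3))),sp32)),((((sp58,sp46),sp43),(sp53,sp24)),sp1)).
Branch lengths along that path: 0.868 + 0.656 + 1.802 + 1.208 + 1.701 + 0.270 = 6.505.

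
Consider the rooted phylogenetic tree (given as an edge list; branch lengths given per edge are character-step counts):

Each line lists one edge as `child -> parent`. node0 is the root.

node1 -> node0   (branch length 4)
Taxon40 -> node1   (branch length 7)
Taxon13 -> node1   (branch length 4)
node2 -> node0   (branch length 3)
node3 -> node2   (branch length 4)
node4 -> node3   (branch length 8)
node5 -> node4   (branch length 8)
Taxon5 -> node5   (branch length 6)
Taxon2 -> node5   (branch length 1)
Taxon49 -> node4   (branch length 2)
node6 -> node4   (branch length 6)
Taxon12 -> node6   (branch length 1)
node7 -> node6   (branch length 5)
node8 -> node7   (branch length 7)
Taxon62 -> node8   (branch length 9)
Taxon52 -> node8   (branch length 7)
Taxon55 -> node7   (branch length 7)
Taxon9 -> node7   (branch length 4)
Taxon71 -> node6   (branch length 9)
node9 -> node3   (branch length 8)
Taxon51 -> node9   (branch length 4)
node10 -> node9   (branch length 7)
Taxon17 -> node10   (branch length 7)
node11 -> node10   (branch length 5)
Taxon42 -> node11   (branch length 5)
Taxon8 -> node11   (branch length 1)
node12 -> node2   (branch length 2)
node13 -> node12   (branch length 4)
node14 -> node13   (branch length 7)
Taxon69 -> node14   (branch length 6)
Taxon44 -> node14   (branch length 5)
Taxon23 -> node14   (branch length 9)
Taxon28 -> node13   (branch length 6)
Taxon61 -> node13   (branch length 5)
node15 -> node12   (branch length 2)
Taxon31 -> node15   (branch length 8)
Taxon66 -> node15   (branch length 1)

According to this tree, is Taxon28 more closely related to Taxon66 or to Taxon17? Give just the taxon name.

Taxon66

The MRCA of Taxon28 and Taxon66 subtends (((Taxon69,Taxon44,Taxon23),Taxon28,Taxon61),(Taxon31,Taxon66)) (7 taxa).
The MRCA of Taxon28 and Taxon17 subtends ((((Taxon5,Taxon2),Taxon49,(Taxon12,((Taxon62,Taxon52),Taxon55,Taxon9),Taxon71)),(Taxon51,(Taxon17,(Taxon42,Taxon8)))),(((Taxon69,Taxon44,Taxon23),Taxon28,Taxon61),(Taxon31,Taxon66))) (20 taxa).
The first is nested inside the second, so Taxon28 shares a more recent common ancestor with Taxon66.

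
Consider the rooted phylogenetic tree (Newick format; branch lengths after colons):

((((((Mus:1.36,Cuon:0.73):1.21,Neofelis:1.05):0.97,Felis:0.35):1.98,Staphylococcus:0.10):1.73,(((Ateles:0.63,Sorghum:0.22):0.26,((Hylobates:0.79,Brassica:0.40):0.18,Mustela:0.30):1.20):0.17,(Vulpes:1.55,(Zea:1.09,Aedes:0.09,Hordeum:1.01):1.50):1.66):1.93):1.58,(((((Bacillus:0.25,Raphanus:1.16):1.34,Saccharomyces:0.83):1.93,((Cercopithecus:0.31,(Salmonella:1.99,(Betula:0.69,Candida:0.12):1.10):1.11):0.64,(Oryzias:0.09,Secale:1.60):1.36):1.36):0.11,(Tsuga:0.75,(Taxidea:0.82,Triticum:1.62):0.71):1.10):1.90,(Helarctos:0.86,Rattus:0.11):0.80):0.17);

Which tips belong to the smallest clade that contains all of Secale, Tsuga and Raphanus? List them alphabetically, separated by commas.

Tracing Secale: it sits inside (Oryzias,Secale).
Tracing Tsuga: it sits inside (Tsuga,(Taxidea,Triticum)).
Tracing Raphanus: it sits inside (Bacillus,Raphanus).
The smallest clade enclosing all 3 is ((((Bacillus,Raphanus),Saccharomyces),((Cercopithecus,(Salmonella,(Betula,Candida))),(Oryzias,Secale))),(Tsuga,(Taxidea,Triticum))); the answer is its 12 terminal taxa in alphabetical order.

Bacillus, Betula, Candida, Cercopithecus, Oryzias, Raphanus, Saccharomyces, Salmonella, Secale, Taxidea, Triticum, Tsuga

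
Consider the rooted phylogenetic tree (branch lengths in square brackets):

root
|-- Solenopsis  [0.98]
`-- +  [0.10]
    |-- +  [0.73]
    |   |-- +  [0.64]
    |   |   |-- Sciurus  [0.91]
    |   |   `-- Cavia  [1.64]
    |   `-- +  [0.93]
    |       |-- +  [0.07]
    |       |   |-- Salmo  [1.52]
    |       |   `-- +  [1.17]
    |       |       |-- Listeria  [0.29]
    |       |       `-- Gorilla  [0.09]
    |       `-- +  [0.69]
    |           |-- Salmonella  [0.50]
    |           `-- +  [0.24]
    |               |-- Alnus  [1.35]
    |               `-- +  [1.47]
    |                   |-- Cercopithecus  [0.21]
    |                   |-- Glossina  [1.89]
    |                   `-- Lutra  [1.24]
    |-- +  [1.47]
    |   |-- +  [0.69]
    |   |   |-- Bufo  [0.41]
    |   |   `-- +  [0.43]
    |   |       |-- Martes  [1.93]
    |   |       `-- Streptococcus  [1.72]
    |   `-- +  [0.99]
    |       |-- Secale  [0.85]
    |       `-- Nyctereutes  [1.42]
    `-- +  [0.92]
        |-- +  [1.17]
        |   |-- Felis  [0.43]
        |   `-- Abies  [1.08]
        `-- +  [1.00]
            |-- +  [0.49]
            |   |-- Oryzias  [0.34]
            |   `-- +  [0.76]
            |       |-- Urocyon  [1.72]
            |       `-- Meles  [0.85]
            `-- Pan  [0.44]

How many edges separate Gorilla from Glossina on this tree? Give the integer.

The MRCA of Gorilla and Glossina is the node subtending ((Salmo,(Listeria,Gorilla)),(Salmonella,(Alnus,(Cercopithecus,Glossina,Lutra)))).
From Gorilla up to that node: 3 branches. From Glossina up to the same node: 4 branches. Total: 3 + 4 = 7.

7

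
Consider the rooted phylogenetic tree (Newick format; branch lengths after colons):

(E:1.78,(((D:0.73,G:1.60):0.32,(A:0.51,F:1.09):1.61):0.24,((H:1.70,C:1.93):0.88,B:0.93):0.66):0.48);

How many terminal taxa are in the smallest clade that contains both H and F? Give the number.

7

The MRCA of H and F is the node subtending (((D,G),(A,F)),((H,C),B)).
That clade contains 7 terminal taxa: A, B, C, D, F, G, H.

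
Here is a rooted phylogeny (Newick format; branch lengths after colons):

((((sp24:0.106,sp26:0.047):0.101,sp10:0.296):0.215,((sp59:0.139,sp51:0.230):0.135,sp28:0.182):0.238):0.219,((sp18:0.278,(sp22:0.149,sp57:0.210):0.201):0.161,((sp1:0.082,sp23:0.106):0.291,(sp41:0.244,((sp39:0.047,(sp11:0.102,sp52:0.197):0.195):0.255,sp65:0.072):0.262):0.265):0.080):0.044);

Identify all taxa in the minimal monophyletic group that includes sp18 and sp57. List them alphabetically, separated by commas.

Tracing sp18: it sits inside (sp18,(sp22,sp57)).
Tracing sp57: it sits inside (sp22,sp57).
The smallest clade enclosing both is (sp18,(sp22,sp57)); the answer is its 3 terminal taxa in alphabetical order.

sp18, sp22, sp57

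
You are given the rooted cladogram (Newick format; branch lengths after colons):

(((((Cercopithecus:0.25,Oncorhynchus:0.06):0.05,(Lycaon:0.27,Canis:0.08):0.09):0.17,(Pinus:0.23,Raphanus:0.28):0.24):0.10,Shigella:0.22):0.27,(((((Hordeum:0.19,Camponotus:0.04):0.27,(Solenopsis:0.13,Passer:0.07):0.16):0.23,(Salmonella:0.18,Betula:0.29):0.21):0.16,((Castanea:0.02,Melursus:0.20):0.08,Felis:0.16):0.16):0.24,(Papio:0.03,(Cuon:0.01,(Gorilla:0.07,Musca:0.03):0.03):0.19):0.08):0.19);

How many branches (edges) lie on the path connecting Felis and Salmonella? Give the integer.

The MRCA of Felis and Salmonella is the node subtending ((((Hordeum,Camponotus),(Solenopsis,Passer)),(Salmonella,Betula)),((Castanea,Melursus),Felis)).
From Felis up to that node: 2 branches. From Salmonella up to the same node: 3 branches. Total: 2 + 3 = 5.

5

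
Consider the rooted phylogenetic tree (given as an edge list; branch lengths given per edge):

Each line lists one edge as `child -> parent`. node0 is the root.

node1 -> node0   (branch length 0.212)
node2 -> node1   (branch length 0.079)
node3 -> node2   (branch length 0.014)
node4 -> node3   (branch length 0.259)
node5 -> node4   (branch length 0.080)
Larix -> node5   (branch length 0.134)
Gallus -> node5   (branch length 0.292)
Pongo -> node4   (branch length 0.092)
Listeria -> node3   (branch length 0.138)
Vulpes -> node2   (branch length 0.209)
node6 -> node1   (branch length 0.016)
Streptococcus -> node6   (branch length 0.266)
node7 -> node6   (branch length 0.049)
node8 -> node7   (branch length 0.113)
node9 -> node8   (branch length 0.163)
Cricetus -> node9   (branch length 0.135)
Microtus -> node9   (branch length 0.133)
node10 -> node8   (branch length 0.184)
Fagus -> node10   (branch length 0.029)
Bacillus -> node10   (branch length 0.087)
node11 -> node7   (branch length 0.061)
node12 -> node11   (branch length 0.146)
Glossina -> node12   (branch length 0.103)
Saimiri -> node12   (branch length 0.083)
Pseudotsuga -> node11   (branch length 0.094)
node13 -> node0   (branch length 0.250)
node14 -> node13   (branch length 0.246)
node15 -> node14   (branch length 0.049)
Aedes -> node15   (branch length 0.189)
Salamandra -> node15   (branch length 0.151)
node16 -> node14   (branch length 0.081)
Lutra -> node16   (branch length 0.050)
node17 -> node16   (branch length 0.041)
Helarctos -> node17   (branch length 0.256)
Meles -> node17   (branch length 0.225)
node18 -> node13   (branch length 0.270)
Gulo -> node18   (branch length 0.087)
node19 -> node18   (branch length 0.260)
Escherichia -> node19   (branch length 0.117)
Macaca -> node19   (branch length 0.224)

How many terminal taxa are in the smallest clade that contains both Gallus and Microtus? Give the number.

The MRCA of Gallus and Microtus is the node subtending (((((Larix,Gallus),Pongo),Listeria),Vulpes),(Streptococcus,(((Cricetus,Microtus),(Fagus,Bacillus)),((Glossina,Saimiri),Pseudotsuga)))).
That clade contains 13 terminal taxa: Bacillus, Cricetus, Fagus, Gallus, Glossina, Larix, Listeria, Microtus, Pongo, Pseudotsuga, Saimiri, Streptococcus, Vulpes.

13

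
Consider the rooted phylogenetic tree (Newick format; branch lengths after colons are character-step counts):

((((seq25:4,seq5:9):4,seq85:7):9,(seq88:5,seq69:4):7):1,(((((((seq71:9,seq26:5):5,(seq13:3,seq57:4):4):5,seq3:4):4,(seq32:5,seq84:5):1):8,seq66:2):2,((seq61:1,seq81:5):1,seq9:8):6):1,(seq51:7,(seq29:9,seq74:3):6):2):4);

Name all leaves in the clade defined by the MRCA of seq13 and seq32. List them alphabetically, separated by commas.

Tracing seq13: it sits inside (seq13,seq57).
Tracing seq32: it sits inside (seq32,seq84).
The smallest clade enclosing both is ((((seq71,seq26),(seq13,seq57)),seq3),(seq32,seq84)); the answer is its 7 terminal taxa in alphabetical order.

seq13, seq26, seq3, seq32, seq57, seq71, seq84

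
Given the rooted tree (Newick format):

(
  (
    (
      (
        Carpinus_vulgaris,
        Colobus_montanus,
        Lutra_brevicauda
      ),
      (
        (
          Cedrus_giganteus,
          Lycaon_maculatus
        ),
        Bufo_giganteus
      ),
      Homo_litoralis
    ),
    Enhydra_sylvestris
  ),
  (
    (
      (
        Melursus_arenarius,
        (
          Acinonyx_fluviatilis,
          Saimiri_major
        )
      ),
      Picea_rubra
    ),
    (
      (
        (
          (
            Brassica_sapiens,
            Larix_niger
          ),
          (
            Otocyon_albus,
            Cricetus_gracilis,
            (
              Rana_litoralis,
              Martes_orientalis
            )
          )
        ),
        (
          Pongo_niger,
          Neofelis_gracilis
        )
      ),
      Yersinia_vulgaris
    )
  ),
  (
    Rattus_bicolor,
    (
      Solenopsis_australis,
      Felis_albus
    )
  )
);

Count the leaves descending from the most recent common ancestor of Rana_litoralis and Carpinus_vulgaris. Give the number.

The MRCA of Rana_litoralis and Carpinus_vulgaris is the root, so the clade is the entire tree.
That clade contains 24 terminal taxa: Acinonyx_fluviatilis, Brassica_sapiens, Bufo_giganteus, Carpinus_vulgaris, Cedrus_giganteus, Colobus_montanus, Cricetus_gracilis, Enhydra_sylvestris, Felis_albus, Homo_litoralis, Larix_niger, Lutra_brevicauda, Lycaon_maculatus, Martes_orientalis, Melursus_arenarius, Neofelis_gracilis, Otocyon_albus, Picea_rubra, Pongo_niger, Rana_litoralis, Rattus_bicolor, Saimiri_major, Solenopsis_australis, Yersinia_vulgaris.

24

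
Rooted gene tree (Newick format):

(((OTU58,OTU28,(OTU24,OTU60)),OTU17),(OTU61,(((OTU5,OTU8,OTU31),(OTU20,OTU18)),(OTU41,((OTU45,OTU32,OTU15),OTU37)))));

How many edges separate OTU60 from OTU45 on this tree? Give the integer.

10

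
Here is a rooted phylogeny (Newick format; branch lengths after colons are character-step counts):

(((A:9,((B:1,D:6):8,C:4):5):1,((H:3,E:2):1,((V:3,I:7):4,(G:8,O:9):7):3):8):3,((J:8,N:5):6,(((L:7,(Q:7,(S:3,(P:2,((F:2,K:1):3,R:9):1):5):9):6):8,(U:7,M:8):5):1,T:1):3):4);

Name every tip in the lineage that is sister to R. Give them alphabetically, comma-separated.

R attaches to the tree at the node subtending ((F,K),R).
The other lineage descending from that same node — the sister group — is (F,K); its 2 tips in alphabetical order are the answer.

F, K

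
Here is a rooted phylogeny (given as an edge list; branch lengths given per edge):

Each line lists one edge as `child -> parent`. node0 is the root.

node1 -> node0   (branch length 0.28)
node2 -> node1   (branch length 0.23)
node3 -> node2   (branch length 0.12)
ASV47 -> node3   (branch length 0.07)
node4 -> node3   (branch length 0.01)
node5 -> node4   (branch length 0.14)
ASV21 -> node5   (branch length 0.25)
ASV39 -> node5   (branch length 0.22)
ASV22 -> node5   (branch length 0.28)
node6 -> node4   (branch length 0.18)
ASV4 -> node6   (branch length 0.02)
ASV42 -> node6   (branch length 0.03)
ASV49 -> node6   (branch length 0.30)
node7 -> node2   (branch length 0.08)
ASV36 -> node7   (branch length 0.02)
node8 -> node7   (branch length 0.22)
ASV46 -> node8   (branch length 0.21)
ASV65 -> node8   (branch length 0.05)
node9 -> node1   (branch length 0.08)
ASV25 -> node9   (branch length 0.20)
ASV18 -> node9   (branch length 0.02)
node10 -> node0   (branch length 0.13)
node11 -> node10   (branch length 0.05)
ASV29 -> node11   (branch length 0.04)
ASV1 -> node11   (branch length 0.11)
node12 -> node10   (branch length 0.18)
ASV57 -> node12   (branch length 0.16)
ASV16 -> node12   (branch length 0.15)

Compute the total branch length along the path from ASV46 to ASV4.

0.84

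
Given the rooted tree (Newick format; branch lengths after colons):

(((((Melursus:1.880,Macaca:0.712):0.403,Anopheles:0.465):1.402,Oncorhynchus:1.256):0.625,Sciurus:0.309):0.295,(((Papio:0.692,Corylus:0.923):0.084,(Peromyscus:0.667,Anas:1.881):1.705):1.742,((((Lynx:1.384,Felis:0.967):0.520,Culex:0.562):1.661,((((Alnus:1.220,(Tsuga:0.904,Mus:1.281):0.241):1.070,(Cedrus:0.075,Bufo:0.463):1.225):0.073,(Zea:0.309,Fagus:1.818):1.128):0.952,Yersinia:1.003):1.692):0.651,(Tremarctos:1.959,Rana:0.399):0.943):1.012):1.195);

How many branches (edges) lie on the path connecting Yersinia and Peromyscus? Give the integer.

The MRCA of Yersinia and Peromyscus is the node subtending (((Papio,Corylus),(Peromyscus,Anas)),((((Lynx,Felis),Culex),((((Alnus,(Tsuga,Mus)),(Cedrus,Bufo)),(Zea,Fagus)),Yersinia)),(Tremarctos,Rana))).
From Yersinia up to that node: 4 branches. From Peromyscus up to the same node: 3 branches. Total: 4 + 3 = 7.

7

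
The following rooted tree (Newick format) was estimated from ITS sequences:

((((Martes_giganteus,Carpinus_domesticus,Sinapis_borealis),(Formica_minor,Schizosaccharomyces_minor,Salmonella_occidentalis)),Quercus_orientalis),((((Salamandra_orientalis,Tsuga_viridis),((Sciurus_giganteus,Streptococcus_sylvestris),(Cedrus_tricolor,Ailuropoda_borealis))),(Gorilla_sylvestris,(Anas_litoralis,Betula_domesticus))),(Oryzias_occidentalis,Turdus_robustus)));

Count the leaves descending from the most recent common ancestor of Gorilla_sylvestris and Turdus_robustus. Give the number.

The MRCA of Gorilla_sylvestris and Turdus_robustus is the node subtending ((((Salamandra_orientalis,Tsuga_viridis),((Sciurus_giganteus,Streptococcus_sylvestris),(Cedrus_tricolor,Ailuropoda_borealis))),(Gorilla_sylvestris,(Anas_litoralis,Betula_domesticus))),(Oryzias_occidentalis,Turdus_robustus)).
That clade contains 11 terminal taxa: Ailuropoda_borealis, Anas_litoralis, Betula_domesticus, Cedrus_tricolor, Gorilla_sylvestris, Oryzias_occidentalis, Salamandra_orientalis, Sciurus_giganteus, Streptococcus_sylvestris, Tsuga_viridis, Turdus_robustus.

11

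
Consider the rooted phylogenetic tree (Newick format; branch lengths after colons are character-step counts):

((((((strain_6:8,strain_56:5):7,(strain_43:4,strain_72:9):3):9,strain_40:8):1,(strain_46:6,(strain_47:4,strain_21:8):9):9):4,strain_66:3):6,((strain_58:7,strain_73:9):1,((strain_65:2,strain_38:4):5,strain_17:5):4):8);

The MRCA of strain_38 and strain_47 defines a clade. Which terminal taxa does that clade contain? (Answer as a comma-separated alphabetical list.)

Tracing strain_38: it sits inside (strain_65,strain_38).
Tracing strain_47: it sits inside (strain_47,strain_21).
The smallest clade enclosing both is the whole tree (their MRCA is the root), so the answer is all 14 tips in alphabetical order.

strain_17, strain_21, strain_38, strain_40, strain_43, strain_46, strain_47, strain_56, strain_58, strain_6, strain_65, strain_66, strain_72, strain_73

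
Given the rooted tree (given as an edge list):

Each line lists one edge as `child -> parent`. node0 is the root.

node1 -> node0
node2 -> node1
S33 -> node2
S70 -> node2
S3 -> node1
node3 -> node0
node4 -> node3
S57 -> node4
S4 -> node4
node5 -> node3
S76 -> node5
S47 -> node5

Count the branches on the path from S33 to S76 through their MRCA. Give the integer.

6

The MRCA of S33 and S76 is the root of the tree.
From S33 up to that node: 3 branches. From S76 up to the same node: 3 branches. Total: 3 + 3 = 6.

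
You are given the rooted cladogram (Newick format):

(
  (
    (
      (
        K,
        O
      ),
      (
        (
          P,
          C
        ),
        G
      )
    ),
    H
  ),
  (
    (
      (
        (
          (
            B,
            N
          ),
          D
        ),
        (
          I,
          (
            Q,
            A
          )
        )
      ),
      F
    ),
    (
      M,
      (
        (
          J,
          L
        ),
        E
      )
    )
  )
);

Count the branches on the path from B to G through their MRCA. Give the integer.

10

The MRCA of B and G is the root of the tree.
From B up to that node: 6 branches. From G up to the same node: 4 branches. Total: 6 + 4 = 10.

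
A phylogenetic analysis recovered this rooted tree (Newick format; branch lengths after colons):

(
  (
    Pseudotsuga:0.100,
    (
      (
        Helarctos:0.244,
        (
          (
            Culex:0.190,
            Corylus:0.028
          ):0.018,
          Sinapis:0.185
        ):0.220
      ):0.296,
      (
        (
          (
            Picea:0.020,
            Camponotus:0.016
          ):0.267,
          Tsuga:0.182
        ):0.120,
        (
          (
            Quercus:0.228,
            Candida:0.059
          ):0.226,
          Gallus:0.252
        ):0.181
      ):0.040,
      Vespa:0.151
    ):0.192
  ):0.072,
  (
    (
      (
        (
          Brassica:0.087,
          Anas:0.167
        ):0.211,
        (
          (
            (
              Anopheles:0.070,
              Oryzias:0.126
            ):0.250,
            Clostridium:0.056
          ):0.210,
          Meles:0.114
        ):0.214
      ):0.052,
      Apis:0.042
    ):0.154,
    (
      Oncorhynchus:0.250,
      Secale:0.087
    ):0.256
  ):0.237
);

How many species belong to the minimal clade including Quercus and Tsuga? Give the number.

6

The MRCA of Quercus and Tsuga is the node subtending (((Picea,Camponotus),Tsuga),((Quercus,Candida),Gallus)).
That clade contains 6 terminal taxa: Camponotus, Candida, Gallus, Picea, Quercus, Tsuga.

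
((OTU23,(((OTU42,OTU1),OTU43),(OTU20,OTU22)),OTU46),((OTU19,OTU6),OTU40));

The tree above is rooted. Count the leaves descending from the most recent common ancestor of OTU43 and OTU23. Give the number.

The MRCA of OTU43 and OTU23 is the node subtending (OTU23,(((OTU42,OTU1),OTU43),(OTU20,OTU22)),OTU46).
That clade contains 7 terminal taxa: OTU1, OTU20, OTU22, OTU23, OTU42, OTU43, OTU46.

7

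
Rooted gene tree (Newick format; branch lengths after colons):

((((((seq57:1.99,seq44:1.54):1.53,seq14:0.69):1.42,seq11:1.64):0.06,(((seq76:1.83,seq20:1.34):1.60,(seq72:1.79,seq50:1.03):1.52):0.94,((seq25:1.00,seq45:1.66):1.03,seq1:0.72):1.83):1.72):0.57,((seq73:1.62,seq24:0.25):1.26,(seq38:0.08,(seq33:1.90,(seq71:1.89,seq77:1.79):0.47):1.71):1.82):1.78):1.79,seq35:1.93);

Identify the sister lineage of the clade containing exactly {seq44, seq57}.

The clade containing exactly {seq44, seq57} attaches to the tree at the node subtending ((seq57,seq44),seq14).
The other lineage descending from that same node — the sister group — is the single tip seq14.

seq14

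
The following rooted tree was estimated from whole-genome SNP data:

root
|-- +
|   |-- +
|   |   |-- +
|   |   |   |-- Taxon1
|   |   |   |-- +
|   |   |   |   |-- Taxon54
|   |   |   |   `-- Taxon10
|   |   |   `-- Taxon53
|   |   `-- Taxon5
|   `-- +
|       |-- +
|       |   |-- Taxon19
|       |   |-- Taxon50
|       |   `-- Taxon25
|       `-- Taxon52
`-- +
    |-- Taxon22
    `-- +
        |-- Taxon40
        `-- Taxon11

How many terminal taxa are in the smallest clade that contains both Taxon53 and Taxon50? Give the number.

9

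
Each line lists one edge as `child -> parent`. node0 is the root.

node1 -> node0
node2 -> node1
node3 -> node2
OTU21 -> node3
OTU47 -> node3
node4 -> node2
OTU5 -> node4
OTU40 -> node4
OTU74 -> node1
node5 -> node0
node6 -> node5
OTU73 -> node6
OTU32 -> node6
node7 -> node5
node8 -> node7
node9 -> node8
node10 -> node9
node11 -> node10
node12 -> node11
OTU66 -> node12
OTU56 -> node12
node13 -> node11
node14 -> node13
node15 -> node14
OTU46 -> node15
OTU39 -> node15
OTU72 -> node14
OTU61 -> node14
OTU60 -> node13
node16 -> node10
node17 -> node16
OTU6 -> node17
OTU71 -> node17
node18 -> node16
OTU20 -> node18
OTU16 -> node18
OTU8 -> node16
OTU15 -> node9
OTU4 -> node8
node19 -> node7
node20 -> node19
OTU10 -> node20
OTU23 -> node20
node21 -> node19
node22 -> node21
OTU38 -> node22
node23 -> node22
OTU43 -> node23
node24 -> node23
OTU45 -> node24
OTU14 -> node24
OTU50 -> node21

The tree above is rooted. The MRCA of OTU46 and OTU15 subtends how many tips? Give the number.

13

The MRCA of OTU46 and OTU15 is the node subtending ((((OTU66,OTU56),(((OTU46,OTU39),OTU72,OTU61),OTU60)),((OTU6,OTU71),(OTU20,OTU16),OTU8)),OTU15).
That clade contains 13 terminal taxa: OTU15, OTU16, OTU20, OTU39, OTU46, OTU56, OTU6, OTU60, OTU61, OTU66, OTU71, OTU72, OTU8.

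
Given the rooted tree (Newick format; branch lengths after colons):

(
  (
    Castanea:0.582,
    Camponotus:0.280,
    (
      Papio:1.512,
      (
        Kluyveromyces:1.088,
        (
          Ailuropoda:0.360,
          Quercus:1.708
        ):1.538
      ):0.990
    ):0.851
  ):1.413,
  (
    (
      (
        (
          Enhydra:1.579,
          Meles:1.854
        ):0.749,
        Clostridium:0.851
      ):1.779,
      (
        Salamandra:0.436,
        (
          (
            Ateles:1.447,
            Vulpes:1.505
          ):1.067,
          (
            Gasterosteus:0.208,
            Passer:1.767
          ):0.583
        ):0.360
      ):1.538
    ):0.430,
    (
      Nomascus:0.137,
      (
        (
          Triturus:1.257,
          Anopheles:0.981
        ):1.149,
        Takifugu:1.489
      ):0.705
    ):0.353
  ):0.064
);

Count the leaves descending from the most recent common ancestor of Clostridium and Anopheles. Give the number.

12

The MRCA of Clostridium and Anopheles is the node subtending ((((Enhydra,Meles),Clostridium),(Salamandra,((Ateles,Vulpes),(Gasterosteus,Passer)))),(Nomascus,((Triturus,Anopheles),Takifugu))).
That clade contains 12 terminal taxa: Anopheles, Ateles, Clostridium, Enhydra, Gasterosteus, Meles, Nomascus, Passer, Salamandra, Takifugu, Triturus, Vulpes.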